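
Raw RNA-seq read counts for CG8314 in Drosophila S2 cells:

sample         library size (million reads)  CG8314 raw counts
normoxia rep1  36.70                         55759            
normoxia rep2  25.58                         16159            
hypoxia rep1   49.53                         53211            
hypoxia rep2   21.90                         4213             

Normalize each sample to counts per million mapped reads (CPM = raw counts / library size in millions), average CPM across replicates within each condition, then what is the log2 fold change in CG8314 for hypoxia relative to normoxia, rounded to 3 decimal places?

CPM(normoxia rep1) = 55759 / 36.70 = 1519.3188
CPM(normoxia rep2) = 16159 / 25.58 = 631.7045
CPM(hypoxia rep1) = 53211 / 49.53 = 1074.3186
CPM(hypoxia rep2) = 4213 / 21.90 = 192.3744
mean CPM(normoxia) = 1075.5116; mean CPM(hypoxia) = 633.3465
Fold change = 633.3465 / 1075.5116 = 0.58888
log2(0.58888) = -0.7640

-0.764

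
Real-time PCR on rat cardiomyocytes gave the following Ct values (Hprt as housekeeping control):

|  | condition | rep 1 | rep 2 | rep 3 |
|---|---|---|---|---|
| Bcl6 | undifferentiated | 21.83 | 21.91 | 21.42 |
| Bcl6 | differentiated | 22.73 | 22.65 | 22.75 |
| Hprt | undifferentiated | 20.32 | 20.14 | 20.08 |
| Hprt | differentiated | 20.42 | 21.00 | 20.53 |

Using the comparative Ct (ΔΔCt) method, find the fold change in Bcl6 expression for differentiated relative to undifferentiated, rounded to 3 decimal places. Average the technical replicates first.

0.697

Mean Ct: Bcl6 undifferentiated 21.720; Bcl6 differentiated 22.710; Hprt undifferentiated 20.180; Hprt differentiated 20.650
ΔCt(undifferentiated) = 21.720 − 20.180 = 1.540
ΔCt(differentiated) = 22.710 − 20.650 = 2.060
ΔΔCt = 2.060 − 1.540 = 0.520
Fold change = 2^(−0.520) = 0.6974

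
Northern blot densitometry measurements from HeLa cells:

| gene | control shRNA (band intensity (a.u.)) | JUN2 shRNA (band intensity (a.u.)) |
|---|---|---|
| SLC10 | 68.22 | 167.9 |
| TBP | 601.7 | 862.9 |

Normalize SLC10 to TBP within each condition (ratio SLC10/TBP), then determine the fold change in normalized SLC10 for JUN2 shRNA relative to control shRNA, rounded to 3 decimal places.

1.716

SLC10/TBP (control shRNA) = 68.22 / 601.7 = 0.11338
SLC10/TBP (JUN2 shRNA) = 167.9 / 862.9 = 0.19458
Fold change = 0.19458 / 0.11338 = 1.7162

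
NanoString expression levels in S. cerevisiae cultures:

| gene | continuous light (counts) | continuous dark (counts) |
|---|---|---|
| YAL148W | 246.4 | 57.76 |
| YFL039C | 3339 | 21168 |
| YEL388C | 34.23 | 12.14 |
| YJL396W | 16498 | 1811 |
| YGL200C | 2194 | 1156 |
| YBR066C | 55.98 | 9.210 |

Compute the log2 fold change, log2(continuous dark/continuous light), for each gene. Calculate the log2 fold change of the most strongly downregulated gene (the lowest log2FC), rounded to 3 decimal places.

log2(57.76/246.4) = -2.093  (YAL148W)
log2(21168/3339) = 2.664  (YFL039C)
log2(12.14/34.23) = -1.495  (YEL388C)
log2(1811/16498) = -3.187  (YJL396W)
log2(1156/2194) = -0.924  (YGL200C)
log2(9.210/55.98) = -2.604  (YBR066C)
YJL396W is most strongly downregulated.

-3.187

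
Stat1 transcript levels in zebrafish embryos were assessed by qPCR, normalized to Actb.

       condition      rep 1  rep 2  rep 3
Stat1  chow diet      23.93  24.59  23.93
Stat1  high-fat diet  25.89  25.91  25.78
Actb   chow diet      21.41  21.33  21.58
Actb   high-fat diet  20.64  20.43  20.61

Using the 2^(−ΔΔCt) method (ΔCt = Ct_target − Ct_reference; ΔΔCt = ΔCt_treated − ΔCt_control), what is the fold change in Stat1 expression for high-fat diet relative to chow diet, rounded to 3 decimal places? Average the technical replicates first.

Mean Ct: Stat1 chow diet 24.150; Stat1 high-fat diet 25.860; Actb chow diet 21.440; Actb high-fat diet 20.560
ΔCt(chow diet) = 24.150 − 21.440 = 2.710
ΔCt(high-fat diet) = 25.860 − 20.560 = 5.300
ΔΔCt = 5.300 − 2.710 = 2.590
Fold change = 2^(−2.590) = 0.1661

0.166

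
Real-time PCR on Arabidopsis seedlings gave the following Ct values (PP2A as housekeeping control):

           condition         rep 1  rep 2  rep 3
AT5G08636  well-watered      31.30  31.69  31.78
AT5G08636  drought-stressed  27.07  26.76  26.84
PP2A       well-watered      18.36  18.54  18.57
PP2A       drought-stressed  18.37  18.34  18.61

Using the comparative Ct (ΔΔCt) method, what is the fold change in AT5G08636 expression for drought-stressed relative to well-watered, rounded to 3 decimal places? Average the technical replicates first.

25.107

Mean Ct: AT5G08636 well-watered 31.590; AT5G08636 drought-stressed 26.890; PP2A well-watered 18.490; PP2A drought-stressed 18.440
ΔCt(well-watered) = 31.590 − 18.490 = 13.100
ΔCt(drought-stressed) = 26.890 − 18.440 = 8.450
ΔΔCt = 8.450 − 13.100 = -4.650
Fold change = 2^(−(-4.650)) = 2^4.650 = 25.1067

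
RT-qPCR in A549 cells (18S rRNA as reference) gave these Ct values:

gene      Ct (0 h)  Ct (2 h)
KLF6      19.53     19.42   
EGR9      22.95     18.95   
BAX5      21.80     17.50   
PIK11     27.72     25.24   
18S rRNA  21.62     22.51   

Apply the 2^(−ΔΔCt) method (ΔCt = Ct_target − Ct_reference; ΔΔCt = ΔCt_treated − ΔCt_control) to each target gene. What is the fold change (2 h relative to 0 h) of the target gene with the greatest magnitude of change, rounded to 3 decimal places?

KLF6: ΔΔCt = (19.42−22.51) − (19.53−21.62) = -3.09 − (-2.09) = -1.00; fold change = 2^1.00 = 2.000
EGR9: ΔΔCt = (18.95−22.51) − (22.95−21.62) = -3.56 − 1.33 = -4.89; fold change = 2^4.89 = 29.651
BAX5: ΔΔCt = (17.50−22.51) − (21.80−21.62) = -5.01 − 0.18 = -5.19; fold change = 2^5.19 = 36.504
PIK11: ΔΔCt = (25.24−22.51) − (27.72−21.62) = 2.73 − 6.10 = -3.37; fold change = 2^3.37 = 10.339
BAX5 has the largest |ΔΔCt| = 5.19.

36.504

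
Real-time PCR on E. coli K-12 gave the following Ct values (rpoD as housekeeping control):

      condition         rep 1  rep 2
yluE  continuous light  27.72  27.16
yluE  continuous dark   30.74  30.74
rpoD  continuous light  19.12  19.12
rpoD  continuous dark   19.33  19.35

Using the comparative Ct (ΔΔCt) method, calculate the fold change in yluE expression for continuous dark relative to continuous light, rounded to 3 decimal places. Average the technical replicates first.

0.118

Mean Ct: yluE continuous light 27.440; yluE continuous dark 30.740; rpoD continuous light 19.120; rpoD continuous dark 19.340
ΔCt(continuous light) = 27.440 − 19.120 = 8.320
ΔCt(continuous dark) = 30.740 − 19.340 = 11.400
ΔΔCt = 11.400 − 8.320 = 3.080
Fold change = 2^(−3.080) = 0.1183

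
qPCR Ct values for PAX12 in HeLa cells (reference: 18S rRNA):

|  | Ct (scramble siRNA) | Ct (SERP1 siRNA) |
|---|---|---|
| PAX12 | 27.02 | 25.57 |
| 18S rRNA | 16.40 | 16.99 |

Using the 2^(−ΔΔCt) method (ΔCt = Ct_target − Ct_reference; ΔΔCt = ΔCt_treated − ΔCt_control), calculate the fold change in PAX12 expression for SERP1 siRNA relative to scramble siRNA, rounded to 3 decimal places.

4.112

ΔCt(scramble siRNA) = 27.020 − 16.400 = 10.620
ΔCt(SERP1 siRNA) = 25.570 − 16.990 = 8.580
ΔΔCt = 8.580 − 10.620 = -2.040
Fold change = 2^(−(-2.040)) = 2^2.040 = 4.1125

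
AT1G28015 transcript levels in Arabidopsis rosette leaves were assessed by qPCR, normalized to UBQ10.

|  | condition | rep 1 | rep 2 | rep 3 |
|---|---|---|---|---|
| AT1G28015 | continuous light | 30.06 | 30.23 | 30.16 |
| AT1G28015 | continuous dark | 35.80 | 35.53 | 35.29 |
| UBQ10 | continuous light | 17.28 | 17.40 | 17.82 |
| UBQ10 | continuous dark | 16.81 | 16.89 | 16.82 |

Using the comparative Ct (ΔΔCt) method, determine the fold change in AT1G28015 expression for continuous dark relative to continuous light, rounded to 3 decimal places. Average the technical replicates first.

Mean Ct: AT1G28015 continuous light 30.150; AT1G28015 continuous dark 35.540; UBQ10 continuous light 17.500; UBQ10 continuous dark 16.840
ΔCt(continuous light) = 30.150 − 17.500 = 12.650
ΔCt(continuous dark) = 35.540 − 16.840 = 18.700
ΔΔCt = 18.700 − 12.650 = 6.050
Fold change = 2^(−6.050) = 0.0151

0.015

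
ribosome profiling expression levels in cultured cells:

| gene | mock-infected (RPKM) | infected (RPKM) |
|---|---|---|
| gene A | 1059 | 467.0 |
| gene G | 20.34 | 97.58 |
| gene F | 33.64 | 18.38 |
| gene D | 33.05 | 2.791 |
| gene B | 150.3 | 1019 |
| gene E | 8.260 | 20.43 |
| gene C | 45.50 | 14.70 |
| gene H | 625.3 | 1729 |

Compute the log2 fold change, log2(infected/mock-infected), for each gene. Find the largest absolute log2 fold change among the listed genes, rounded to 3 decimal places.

log2(467.0/1059) = -1.181  (gene A)
log2(97.58/20.34) = 2.262  (gene G)
log2(18.38/33.64) = -0.872  (gene F)
log2(2.791/33.05) = -3.566  (gene D)
log2(1019/150.3) = 2.761  (gene B)
log2(20.43/8.260) = 1.306  (gene E)
log2(14.70/45.50) = -1.630  (gene C)
log2(1729/625.3) = 1.467  (gene H)
The largest magnitude belongs to gene D.

3.566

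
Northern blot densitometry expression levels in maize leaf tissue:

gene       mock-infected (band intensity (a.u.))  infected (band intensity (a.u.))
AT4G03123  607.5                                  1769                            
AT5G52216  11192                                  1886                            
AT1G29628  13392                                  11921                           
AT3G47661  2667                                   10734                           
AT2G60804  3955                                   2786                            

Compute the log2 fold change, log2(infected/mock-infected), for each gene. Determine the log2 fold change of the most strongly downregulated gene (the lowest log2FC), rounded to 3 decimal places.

-2.569

log2(1769/607.5) = 1.542  (AT4G03123)
log2(1886/11192) = -2.569  (AT5G52216)
log2(11921/13392) = -0.168  (AT1G29628)
log2(10734/2667) = 2.009  (AT3G47661)
log2(2786/3955) = -0.505  (AT2G60804)
AT5G52216 is most strongly downregulated.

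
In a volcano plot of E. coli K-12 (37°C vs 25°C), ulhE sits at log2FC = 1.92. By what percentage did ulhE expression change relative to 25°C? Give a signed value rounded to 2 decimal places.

278.42%

Fold change = 2^(1.92) = 3.7842
Percent change = (FC − 1) × 100% = (3.7842 − 1) × 100 = 278.42%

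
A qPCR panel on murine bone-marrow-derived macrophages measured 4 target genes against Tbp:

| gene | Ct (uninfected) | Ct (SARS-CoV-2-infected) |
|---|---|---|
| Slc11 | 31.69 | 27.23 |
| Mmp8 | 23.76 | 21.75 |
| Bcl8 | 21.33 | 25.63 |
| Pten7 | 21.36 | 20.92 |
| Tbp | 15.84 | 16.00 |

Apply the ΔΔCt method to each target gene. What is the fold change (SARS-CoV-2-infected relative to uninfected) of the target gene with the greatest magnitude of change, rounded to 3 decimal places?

Slc11: ΔΔCt = (27.23−16.00) − (31.69−15.84) = 11.23 − 15.85 = -4.62; fold change = 2^4.62 = 24.590
Mmp8: ΔΔCt = (21.75−16.00) − (23.76−15.84) = 5.75 − 7.92 = -2.17; fold change = 2^2.17 = 4.500
Bcl8: ΔΔCt = (25.63−16.00) − (21.33−15.84) = 9.63 − 5.49 = 4.14; fold change = 2^-4.14 = 0.057
Pten7: ΔΔCt = (20.92−16.00) − (21.36−15.84) = 4.92 − 5.52 = -0.60; fold change = 2^0.60 = 1.516
Slc11 has the largest |ΔΔCt| = 4.62.

24.590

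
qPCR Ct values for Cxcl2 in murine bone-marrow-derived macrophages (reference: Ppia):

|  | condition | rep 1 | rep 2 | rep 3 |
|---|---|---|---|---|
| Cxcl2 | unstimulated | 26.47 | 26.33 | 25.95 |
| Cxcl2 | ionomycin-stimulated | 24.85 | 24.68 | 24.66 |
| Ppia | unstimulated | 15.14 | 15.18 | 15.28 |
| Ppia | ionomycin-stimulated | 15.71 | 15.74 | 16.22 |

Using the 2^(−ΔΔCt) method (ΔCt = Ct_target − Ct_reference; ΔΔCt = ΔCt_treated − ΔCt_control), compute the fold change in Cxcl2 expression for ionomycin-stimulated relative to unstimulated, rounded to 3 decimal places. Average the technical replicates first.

4.627

Mean Ct: Cxcl2 unstimulated 26.250; Cxcl2 ionomycin-stimulated 24.730; Ppia unstimulated 15.200; Ppia ionomycin-stimulated 15.890
ΔCt(unstimulated) = 26.250 − 15.200 = 11.050
ΔCt(ionomycin-stimulated) = 24.730 − 15.890 = 8.840
ΔΔCt = 8.840 − 11.050 = -2.210
Fold change = 2^(−(-2.210)) = 2^2.210 = 4.6268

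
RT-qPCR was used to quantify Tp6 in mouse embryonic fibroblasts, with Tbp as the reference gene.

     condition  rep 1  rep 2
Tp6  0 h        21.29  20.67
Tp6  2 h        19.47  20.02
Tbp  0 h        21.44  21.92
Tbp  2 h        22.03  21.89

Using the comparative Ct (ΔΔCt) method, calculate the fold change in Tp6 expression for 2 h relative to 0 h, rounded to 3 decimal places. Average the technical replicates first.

Mean Ct: Tp6 0 h 20.980; Tp6 2 h 19.745; Tbp 0 h 21.680; Tbp 2 h 21.960
ΔCt(0 h) = 20.980 − 21.680 = -0.700
ΔCt(2 h) = 19.745 − 21.960 = -2.215
ΔΔCt = -2.215 − (-0.700) = -1.515
Fold change = 2^(−(-1.515)) = 2^1.515 = 2.8580

2.858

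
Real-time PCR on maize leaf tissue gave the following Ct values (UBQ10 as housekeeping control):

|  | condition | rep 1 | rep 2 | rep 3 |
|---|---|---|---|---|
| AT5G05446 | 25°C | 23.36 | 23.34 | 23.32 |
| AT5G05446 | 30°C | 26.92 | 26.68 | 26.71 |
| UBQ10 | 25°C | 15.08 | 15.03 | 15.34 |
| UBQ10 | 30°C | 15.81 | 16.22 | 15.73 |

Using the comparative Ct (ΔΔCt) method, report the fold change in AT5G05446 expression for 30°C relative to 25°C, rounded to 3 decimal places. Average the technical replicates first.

Mean Ct: AT5G05446 25°C 23.340; AT5G05446 30°C 26.770; UBQ10 25°C 15.150; UBQ10 30°C 15.920
ΔCt(25°C) = 23.340 − 15.150 = 8.190
ΔCt(30°C) = 26.770 − 15.920 = 10.850
ΔΔCt = 10.850 − 8.190 = 2.660
Fold change = 2^(−2.660) = 0.1582

0.158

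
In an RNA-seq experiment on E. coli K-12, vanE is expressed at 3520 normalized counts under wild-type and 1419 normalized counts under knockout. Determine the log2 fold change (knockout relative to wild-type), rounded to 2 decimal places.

-1.31

Fold change = 1419 / 3520 = 0.4031
log2(0.4031) = -1.311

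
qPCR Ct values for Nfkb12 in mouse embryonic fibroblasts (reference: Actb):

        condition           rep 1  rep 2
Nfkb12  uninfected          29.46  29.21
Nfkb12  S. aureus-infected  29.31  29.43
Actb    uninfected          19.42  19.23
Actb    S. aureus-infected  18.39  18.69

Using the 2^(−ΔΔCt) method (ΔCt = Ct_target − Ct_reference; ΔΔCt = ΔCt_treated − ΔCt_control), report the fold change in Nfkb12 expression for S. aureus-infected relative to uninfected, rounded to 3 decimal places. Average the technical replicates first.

0.566

Mean Ct: Nfkb12 uninfected 29.335; Nfkb12 S. aureus-infected 29.370; Actb uninfected 19.325; Actb S. aureus-infected 18.540
ΔCt(uninfected) = 29.335 − 19.325 = 10.010
ΔCt(S. aureus-infected) = 29.370 − 18.540 = 10.830
ΔΔCt = 10.830 − 10.010 = 0.820
Fold change = 2^(−0.820) = 0.5664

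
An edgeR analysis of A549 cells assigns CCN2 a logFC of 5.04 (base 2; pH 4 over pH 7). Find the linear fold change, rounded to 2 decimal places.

32.90

Fold change = 2^(5.04) = 32.900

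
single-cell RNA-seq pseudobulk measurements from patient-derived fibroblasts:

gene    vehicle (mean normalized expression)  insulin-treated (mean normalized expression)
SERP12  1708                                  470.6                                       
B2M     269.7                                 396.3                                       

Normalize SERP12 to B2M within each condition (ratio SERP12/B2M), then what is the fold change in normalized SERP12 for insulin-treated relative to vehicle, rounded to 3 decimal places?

SERP12/B2M (vehicle) = 1708 / 269.7 = 6.333
SERP12/B2M (insulin-treated) = 470.6 / 396.3 = 1.1875
Fold change = 1.1875 / 6.333 = 0.1875

0.188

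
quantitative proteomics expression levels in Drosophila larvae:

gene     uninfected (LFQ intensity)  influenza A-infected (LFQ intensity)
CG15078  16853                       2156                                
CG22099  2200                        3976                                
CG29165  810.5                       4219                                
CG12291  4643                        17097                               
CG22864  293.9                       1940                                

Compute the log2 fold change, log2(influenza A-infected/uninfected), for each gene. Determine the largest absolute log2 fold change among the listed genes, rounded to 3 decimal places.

2.967

log2(2156/16853) = -2.967  (CG15078)
log2(3976/2200) = 0.854  (CG22099)
log2(4219/810.5) = 2.380  (CG29165)
log2(17097/4643) = 1.881  (CG12291)
log2(1940/293.9) = 2.723  (CG22864)
The largest magnitude belongs to CG15078.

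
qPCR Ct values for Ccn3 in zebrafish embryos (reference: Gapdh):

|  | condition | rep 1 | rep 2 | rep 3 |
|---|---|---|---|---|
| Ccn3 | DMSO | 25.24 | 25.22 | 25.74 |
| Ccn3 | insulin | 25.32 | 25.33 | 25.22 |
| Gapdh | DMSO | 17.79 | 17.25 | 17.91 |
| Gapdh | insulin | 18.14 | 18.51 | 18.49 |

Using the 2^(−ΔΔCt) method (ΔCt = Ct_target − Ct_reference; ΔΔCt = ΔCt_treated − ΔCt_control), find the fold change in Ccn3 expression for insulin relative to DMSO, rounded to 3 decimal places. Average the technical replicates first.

Mean Ct: Ccn3 DMSO 25.400; Ccn3 insulin 25.290; Gapdh DMSO 17.650; Gapdh insulin 18.380
ΔCt(DMSO) = 25.400 − 17.650 = 7.750
ΔCt(insulin) = 25.290 − 18.380 = 6.910
ΔΔCt = 6.910 − 7.750 = -0.840
Fold change = 2^(−(-0.840)) = 2^0.840 = 1.7901

1.790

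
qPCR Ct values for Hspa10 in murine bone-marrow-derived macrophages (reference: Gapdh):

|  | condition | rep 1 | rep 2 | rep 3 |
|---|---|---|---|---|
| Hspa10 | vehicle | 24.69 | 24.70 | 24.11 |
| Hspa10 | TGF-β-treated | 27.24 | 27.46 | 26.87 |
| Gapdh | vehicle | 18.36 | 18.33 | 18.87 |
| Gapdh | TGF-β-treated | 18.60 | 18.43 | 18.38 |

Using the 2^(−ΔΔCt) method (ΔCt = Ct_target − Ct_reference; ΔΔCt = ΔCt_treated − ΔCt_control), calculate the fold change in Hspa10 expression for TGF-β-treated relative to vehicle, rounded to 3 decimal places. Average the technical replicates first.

Mean Ct: Hspa10 vehicle 24.500; Hspa10 TGF-β-treated 27.190; Gapdh vehicle 18.520; Gapdh TGF-β-treated 18.470
ΔCt(vehicle) = 24.500 − 18.520 = 5.980
ΔCt(TGF-β-treated) = 27.190 − 18.470 = 8.720
ΔΔCt = 8.720 − 5.980 = 2.740
Fold change = 2^(−2.740) = 0.1497

0.150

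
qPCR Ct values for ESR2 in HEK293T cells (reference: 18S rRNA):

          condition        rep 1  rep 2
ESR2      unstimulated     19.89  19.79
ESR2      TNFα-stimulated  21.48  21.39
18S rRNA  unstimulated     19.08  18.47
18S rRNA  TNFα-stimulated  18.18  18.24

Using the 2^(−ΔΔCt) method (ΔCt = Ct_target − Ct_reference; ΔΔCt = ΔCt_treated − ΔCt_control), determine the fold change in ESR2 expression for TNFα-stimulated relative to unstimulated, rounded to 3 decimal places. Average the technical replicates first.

Mean Ct: ESR2 unstimulated 19.840; ESR2 TNFα-stimulated 21.435; 18S rRNA unstimulated 18.775; 18S rRNA TNFα-stimulated 18.210
ΔCt(unstimulated) = 19.840 − 18.775 = 1.065
ΔCt(TNFα-stimulated) = 21.435 − 18.210 = 3.225
ΔΔCt = 3.225 − 1.065 = 2.160
Fold change = 2^(−2.160) = 0.2238

0.224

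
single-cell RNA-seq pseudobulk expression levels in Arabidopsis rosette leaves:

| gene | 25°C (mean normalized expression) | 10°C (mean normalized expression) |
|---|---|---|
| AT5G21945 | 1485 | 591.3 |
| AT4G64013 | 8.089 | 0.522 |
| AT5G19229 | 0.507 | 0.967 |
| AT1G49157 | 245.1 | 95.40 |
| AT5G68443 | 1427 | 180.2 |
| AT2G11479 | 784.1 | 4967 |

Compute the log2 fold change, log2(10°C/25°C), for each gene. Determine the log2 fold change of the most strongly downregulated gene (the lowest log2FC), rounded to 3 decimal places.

-3.954

log2(591.3/1485) = -1.329  (AT5G21945)
log2(0.522/8.089) = -3.954  (AT4G64013)
log2(0.967/0.507) = 0.932  (AT5G19229)
log2(95.40/245.1) = -1.361  (AT1G49157)
log2(180.2/1427) = -2.985  (AT5G68443)
log2(4967/784.1) = 2.663  (AT2G11479)
AT4G64013 is most strongly downregulated.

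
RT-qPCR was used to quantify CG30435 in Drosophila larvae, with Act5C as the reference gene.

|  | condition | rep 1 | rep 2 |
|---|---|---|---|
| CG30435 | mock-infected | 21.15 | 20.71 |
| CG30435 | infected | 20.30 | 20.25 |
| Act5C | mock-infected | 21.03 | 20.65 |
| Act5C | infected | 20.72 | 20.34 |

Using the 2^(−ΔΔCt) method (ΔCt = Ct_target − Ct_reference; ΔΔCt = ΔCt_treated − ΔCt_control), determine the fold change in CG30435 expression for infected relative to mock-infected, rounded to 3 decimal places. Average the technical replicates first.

1.270

Mean Ct: CG30435 mock-infected 20.930; CG30435 infected 20.275; Act5C mock-infected 20.840; Act5C infected 20.530
ΔCt(mock-infected) = 20.930 − 20.840 = 0.090
ΔCt(infected) = 20.275 − 20.530 = -0.255
ΔΔCt = -0.255 − 0.090 = -0.345
Fold change = 2^(−(-0.345)) = 2^0.345 = 1.2702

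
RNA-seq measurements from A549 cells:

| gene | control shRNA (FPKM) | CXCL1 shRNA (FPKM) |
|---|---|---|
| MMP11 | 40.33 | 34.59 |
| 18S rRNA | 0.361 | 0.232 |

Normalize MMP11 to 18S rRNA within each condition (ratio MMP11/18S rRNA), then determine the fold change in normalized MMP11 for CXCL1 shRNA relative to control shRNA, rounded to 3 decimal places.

1.335

MMP11/18S rRNA (control shRNA) = 40.33 / 0.361 = 111.72
MMP11/18S rRNA (CXCL1 shRNA) = 34.59 / 0.232 = 149.09
Fold change = 149.09 / 111.72 = 1.3346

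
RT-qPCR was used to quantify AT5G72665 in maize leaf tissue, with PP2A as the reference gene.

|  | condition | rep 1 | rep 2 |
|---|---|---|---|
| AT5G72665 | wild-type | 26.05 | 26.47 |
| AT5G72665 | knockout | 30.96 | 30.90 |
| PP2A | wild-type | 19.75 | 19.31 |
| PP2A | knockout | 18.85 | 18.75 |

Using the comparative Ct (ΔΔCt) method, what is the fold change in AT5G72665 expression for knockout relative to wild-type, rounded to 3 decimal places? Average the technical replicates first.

Mean Ct: AT5G72665 wild-type 26.260; AT5G72665 knockout 30.930; PP2A wild-type 19.530; PP2A knockout 18.800
ΔCt(wild-type) = 26.260 − 19.530 = 6.730
ΔCt(knockout) = 30.930 − 18.800 = 12.130
ΔΔCt = 12.130 − 6.730 = 5.400
Fold change = 2^(−5.400) = 0.0237

0.024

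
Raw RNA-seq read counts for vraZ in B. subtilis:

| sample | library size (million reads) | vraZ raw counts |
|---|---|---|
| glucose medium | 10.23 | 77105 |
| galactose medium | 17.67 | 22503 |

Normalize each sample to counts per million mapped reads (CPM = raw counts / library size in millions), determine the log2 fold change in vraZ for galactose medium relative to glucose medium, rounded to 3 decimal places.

CPM(glucose medium) = 77105 / 10.23 = 7537.1457
CPM(galactose medium) = 22503 / 17.67 = 1273.5144
Fold change = 1273.5144 / 7537.1457 = 0.16897
log2(0.16897) = -2.5652

-2.565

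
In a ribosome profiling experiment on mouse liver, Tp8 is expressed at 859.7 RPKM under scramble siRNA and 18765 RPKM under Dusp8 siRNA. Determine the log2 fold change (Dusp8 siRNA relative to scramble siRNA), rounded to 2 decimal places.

Fold change = 18765 / 859.7 = 21.8274
log2(21.8274) = 4.448

4.45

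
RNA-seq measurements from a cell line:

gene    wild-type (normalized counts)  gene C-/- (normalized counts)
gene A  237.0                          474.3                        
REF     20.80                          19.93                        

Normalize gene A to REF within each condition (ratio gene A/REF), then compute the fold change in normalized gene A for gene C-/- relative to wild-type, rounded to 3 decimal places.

2.089

gene A/REF (wild-type) = 237.0 / 20.80 = 11.394
gene A/REF (gene C-/-) = 474.3 / 19.93 = 23.798
Fold change = 23.798 / 11.394 = 2.0886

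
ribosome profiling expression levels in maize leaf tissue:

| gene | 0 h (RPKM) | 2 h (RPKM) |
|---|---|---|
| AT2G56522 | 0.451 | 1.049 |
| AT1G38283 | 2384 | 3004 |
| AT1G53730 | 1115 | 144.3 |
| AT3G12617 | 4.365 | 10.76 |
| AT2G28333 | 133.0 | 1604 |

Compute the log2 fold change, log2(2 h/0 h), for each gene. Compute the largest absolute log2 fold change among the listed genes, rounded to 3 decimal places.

3.592

log2(1.049/0.451) = 1.218  (AT2G56522)
log2(3004/2384) = 0.334  (AT1G38283)
log2(144.3/1115) = -2.950  (AT1G53730)
log2(10.76/4.365) = 1.302  (AT3G12617)
log2(1604/133.0) = 3.592  (AT2G28333)
The largest magnitude belongs to AT2G28333.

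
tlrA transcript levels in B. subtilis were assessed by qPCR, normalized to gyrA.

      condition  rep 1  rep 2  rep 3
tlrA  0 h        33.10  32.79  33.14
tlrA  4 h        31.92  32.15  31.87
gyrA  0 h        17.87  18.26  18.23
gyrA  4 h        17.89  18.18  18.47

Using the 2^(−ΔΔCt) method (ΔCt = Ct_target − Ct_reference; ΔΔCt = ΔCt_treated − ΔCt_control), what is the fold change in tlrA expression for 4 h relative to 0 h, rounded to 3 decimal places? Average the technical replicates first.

2.129

Mean Ct: tlrA 0 h 33.010; tlrA 4 h 31.980; gyrA 0 h 18.120; gyrA 4 h 18.180
ΔCt(0 h) = 33.010 − 18.120 = 14.890
ΔCt(4 h) = 31.980 − 18.180 = 13.800
ΔΔCt = 13.800 − 14.890 = -1.090
Fold change = 2^(−(-1.090)) = 2^1.090 = 2.1287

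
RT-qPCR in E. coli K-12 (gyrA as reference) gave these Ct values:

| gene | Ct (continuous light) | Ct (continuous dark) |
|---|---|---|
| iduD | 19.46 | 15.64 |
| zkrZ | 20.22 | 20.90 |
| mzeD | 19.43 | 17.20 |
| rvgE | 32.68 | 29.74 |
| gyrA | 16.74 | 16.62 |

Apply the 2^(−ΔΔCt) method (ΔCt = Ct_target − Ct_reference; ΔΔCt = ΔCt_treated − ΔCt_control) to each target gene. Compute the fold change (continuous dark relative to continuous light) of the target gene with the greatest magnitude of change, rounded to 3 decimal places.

12.996

iduD: ΔΔCt = (15.64−16.62) − (19.46−16.74) = -0.98 − 2.72 = -3.70; fold change = 2^3.70 = 12.996
zkrZ: ΔΔCt = (20.90−16.62) − (20.22−16.74) = 4.28 − 3.48 = 0.80; fold change = 2^-0.80 = 0.574
mzeD: ΔΔCt = (17.20−16.62) − (19.43−16.74) = 0.58 − 2.69 = -2.11; fold change = 2^2.11 = 4.317
rvgE: ΔΔCt = (29.74−16.62) − (32.68−16.74) = 13.12 − 15.94 = -2.82; fold change = 2^2.82 = 7.062
iduD has the largest |ΔΔCt| = 3.70.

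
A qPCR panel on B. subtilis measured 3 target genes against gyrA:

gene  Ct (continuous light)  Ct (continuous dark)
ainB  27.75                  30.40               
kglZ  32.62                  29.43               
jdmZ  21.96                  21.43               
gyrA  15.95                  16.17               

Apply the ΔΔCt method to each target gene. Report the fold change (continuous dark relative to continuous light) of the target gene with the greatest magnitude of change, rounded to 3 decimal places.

ainB: ΔΔCt = (30.40−16.17) − (27.75−15.95) = 14.23 − 11.80 = 2.43; fold change = 2^-2.43 = 0.186
kglZ: ΔΔCt = (29.43−16.17) − (32.62−15.95) = 13.26 − 16.67 = -3.41; fold change = 2^3.41 = 10.629
jdmZ: ΔΔCt = (21.43−16.17) − (21.96−15.95) = 5.26 − 6.01 = -0.75; fold change = 2^0.75 = 1.682
kglZ has the largest |ΔΔCt| = 3.41.

10.629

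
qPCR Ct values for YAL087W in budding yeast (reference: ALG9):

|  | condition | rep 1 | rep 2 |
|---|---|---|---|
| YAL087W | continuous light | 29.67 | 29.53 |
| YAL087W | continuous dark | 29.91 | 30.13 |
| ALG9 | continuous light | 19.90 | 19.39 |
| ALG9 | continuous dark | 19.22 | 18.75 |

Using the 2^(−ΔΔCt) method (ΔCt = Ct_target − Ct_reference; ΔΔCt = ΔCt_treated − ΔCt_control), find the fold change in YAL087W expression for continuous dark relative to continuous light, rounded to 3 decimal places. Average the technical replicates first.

0.473

Mean Ct: YAL087W continuous light 29.600; YAL087W continuous dark 30.020; ALG9 continuous light 19.645; ALG9 continuous dark 18.985
ΔCt(continuous light) = 29.600 − 19.645 = 9.955
ΔCt(continuous dark) = 30.020 − 18.985 = 11.035
ΔΔCt = 11.035 − 9.955 = 1.080
Fold change = 2^(−1.080) = 0.4730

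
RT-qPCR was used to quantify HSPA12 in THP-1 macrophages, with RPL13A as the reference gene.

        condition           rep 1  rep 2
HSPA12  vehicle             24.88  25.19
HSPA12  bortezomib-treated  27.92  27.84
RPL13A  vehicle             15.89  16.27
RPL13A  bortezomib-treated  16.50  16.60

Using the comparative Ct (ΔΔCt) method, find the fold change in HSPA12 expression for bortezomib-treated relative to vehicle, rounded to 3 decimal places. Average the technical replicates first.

Mean Ct: HSPA12 vehicle 25.035; HSPA12 bortezomib-treated 27.880; RPL13A vehicle 16.080; RPL13A bortezomib-treated 16.550
ΔCt(vehicle) = 25.035 − 16.080 = 8.955
ΔCt(bortezomib-treated) = 27.880 − 16.550 = 11.330
ΔΔCt = 11.330 − 8.955 = 2.375
Fold change = 2^(−2.375) = 0.1928

0.193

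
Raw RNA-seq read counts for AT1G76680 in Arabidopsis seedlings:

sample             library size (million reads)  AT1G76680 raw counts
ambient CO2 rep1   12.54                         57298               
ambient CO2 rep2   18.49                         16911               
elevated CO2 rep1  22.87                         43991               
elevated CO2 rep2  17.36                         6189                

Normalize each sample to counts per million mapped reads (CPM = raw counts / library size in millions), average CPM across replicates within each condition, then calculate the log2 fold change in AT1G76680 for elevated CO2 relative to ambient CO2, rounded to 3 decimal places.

CPM(ambient CO2 rep1) = 57298 / 12.54 = 4569.2185
CPM(ambient CO2 rep2) = 16911 / 18.49 = 914.6025
CPM(elevated CO2 rep1) = 43991 / 22.87 = 1923.5243
CPM(elevated CO2 rep2) = 6189 / 17.36 = 356.5092
mean CPM(ambient CO2) = 2741.9105; mean CPM(elevated CO2) = 1140.0167
Fold change = 1140.0167 / 2741.9105 = 0.41577
log2(0.41577) = -1.2661

-1.266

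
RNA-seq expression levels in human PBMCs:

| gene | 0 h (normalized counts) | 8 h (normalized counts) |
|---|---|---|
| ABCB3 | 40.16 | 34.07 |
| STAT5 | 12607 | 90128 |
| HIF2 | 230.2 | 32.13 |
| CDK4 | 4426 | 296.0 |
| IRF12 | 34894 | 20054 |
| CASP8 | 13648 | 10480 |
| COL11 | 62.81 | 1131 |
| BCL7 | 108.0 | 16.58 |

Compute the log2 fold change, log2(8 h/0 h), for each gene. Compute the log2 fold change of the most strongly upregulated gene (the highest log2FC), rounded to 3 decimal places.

4.170

log2(34.07/40.16) = -0.237  (ABCB3)
log2(90128/12607) = 2.838  (STAT5)
log2(32.13/230.2) = -2.841  (HIF2)
log2(296.0/4426) = -3.902  (CDK4)
log2(20054/34894) = -0.799  (IRF12)
log2(10480/13648) = -0.381  (CASP8)
log2(1131/62.81) = 4.170  (COL11)
log2(16.58/108.0) = -2.704  (BCL7)
COL11 is most strongly upregulated.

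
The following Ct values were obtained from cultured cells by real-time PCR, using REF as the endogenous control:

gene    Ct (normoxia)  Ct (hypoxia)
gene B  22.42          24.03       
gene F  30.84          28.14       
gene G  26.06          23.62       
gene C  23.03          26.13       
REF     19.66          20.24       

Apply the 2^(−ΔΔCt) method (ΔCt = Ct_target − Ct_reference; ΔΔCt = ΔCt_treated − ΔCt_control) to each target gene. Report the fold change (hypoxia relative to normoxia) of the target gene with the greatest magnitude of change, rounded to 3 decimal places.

9.714

gene B: ΔΔCt = (24.03−20.24) − (22.42−19.66) = 3.79 − 2.76 = 1.03; fold change = 2^-1.03 = 0.490
gene F: ΔΔCt = (28.14−20.24) − (30.84−19.66) = 7.90 − 11.18 = -3.28; fold change = 2^3.28 = 9.714
gene G: ΔΔCt = (23.62−20.24) − (26.06−19.66) = 3.38 − 6.40 = -3.02; fold change = 2^3.02 = 8.112
gene C: ΔΔCt = (26.13−20.24) − (23.03−19.66) = 5.89 − 3.37 = 2.52; fold change = 2^-2.52 = 0.174
gene F has the largest |ΔΔCt| = 3.28.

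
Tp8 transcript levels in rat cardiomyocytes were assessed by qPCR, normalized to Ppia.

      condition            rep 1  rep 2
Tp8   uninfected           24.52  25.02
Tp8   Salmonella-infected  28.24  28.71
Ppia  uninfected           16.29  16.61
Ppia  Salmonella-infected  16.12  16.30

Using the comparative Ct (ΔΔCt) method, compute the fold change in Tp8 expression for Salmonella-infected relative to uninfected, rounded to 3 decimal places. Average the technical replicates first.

Mean Ct: Tp8 uninfected 24.770; Tp8 Salmonella-infected 28.475; Ppia uninfected 16.450; Ppia Salmonella-infected 16.210
ΔCt(uninfected) = 24.770 − 16.450 = 8.320
ΔCt(Salmonella-infected) = 28.475 − 16.210 = 12.265
ΔΔCt = 12.265 − 8.320 = 3.945
Fold change = 2^(−3.945) = 0.0649

0.065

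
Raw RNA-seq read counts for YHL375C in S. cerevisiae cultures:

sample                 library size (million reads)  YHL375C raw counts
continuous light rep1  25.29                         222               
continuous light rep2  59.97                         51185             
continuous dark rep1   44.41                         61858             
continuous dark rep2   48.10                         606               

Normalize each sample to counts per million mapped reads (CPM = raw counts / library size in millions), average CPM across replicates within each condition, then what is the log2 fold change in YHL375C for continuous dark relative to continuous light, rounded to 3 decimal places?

0.705

CPM(continuous light rep1) = 222 / 25.29 = 8.7782
CPM(continuous light rep2) = 51185 / 59.97 = 853.5101
CPM(continuous dark rep1) = 61858 / 44.41 = 1392.8845
CPM(continuous dark rep2) = 606 / 48.10 = 12.5988
mean CPM(continuous light) = 431.1441; mean CPM(continuous dark) = 702.7416
Fold change = 702.7416 / 431.1441 = 1.62995
log2(1.62995) = 0.7048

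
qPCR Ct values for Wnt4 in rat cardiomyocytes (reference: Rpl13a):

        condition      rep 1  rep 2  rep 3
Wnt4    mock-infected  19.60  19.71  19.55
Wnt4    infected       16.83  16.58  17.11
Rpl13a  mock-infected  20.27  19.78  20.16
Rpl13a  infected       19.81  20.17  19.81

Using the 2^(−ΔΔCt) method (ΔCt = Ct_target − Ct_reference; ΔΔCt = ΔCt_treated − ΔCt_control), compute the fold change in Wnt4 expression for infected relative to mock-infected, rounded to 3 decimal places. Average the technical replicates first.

6.233

Mean Ct: Wnt4 mock-infected 19.620; Wnt4 infected 16.840; Rpl13a mock-infected 20.070; Rpl13a infected 19.930
ΔCt(mock-infected) = 19.620 − 20.070 = -0.450
ΔCt(infected) = 16.840 − 19.930 = -3.090
ΔΔCt = -3.090 − (-0.450) = -2.640
Fold change = 2^(−(-2.640)) = 2^2.640 = 6.2333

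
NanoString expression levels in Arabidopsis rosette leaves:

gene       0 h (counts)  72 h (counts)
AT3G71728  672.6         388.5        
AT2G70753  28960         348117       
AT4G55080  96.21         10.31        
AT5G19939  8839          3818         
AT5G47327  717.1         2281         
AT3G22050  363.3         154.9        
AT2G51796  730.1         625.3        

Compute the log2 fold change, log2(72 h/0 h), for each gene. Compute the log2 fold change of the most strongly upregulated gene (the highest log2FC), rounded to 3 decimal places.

3.587

log2(388.5/672.6) = -0.792  (AT3G71728)
log2(348117/28960) = 3.587  (AT2G70753)
log2(10.31/96.21) = -3.222  (AT4G55080)
log2(3818/8839) = -1.211  (AT5G19939)
log2(2281/717.1) = 1.669  (AT5G47327)
log2(154.9/363.3) = -1.230  (AT3G22050)
log2(625.3/730.1) = -0.224  (AT2G51796)
AT2G70753 is most strongly upregulated.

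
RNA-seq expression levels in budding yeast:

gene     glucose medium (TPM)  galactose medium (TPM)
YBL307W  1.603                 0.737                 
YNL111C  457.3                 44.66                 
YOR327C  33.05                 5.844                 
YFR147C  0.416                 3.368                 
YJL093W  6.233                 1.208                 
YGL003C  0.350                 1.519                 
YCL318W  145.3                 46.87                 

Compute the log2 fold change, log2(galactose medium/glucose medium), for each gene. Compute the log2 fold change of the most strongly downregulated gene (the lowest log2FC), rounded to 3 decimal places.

-3.356

log2(0.737/1.603) = -1.121  (YBL307W)
log2(44.66/457.3) = -3.356  (YNL111C)
log2(5.844/33.05) = -2.500  (YOR327C)
log2(3.368/0.416) = 3.017  (YFR147C)
log2(1.208/6.233) = -2.367  (YJL093W)
log2(1.519/0.350) = 2.118  (YGL003C)
log2(46.87/145.3) = -1.632  (YCL318W)
YNL111C is most strongly downregulated.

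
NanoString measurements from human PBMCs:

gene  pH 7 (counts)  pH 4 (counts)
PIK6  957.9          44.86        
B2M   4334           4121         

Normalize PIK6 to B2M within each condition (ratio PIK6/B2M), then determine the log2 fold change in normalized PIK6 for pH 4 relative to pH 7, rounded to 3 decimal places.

-4.344

PIK6/B2M (pH 7) = 957.9 / 4334 = 0.22102
PIK6/B2M (pH 4) = 44.86 / 4121 = 0.010886
Fold change = 0.010886 / 0.22102 = 0.0493
log2(0.0493) = -4.3437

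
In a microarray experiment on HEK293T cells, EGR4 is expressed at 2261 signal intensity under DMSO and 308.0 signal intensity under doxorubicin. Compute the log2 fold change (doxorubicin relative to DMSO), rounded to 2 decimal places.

-2.88

Fold change = 308.0 / 2261 = 0.1362
log2(0.1362) = -2.876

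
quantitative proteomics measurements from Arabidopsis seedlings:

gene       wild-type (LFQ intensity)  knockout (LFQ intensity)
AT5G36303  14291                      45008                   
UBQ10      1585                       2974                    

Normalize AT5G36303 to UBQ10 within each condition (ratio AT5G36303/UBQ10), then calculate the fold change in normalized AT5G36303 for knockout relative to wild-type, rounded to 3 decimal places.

AT5G36303/UBQ10 (wild-type) = 14291 / 1585 = 9.0164
AT5G36303/UBQ10 (knockout) = 45008 / 2974 = 15.134
Fold change = 15.134 / 9.0164 = 1.6785

1.678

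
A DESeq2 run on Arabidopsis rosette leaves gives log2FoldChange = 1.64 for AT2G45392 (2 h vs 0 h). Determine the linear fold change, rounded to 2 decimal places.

3.12

Fold change = 2^(1.64) = 3.117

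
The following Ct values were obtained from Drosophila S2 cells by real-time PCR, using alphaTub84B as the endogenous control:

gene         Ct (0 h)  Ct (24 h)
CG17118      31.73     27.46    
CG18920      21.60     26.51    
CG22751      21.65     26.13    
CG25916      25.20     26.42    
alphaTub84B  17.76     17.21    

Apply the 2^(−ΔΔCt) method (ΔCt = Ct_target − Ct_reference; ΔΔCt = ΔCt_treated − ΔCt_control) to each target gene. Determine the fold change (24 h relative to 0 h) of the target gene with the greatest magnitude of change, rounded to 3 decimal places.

0.023

CG17118: ΔΔCt = (27.46−17.21) − (31.73−17.76) = 10.25 − 13.97 = -3.72; fold change = 2^3.72 = 13.177
CG18920: ΔΔCt = (26.51−17.21) − (21.60−17.76) = 9.30 − 3.84 = 5.46; fold change = 2^-5.46 = 0.023
CG22751: ΔΔCt = (26.13−17.21) − (21.65−17.76) = 8.92 − 3.89 = 5.03; fold change = 2^-5.03 = 0.031
CG25916: ΔΔCt = (26.42−17.21) − (25.20−17.76) = 9.21 − 7.44 = 1.77; fold change = 2^-1.77 = 0.293
CG18920 has the largest |ΔΔCt| = 5.46.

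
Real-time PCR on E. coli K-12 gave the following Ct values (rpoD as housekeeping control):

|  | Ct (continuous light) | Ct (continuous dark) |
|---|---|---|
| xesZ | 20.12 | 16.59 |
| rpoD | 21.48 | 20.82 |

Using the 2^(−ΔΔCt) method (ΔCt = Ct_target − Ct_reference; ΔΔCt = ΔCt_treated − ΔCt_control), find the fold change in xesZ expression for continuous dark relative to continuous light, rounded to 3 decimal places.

7.311

ΔCt(continuous light) = 20.120 − 21.480 = -1.360
ΔCt(continuous dark) = 16.590 − 20.820 = -4.230
ΔΔCt = -4.230 − (-1.360) = -2.870
Fold change = 2^(−(-2.870)) = 2^2.870 = 7.3107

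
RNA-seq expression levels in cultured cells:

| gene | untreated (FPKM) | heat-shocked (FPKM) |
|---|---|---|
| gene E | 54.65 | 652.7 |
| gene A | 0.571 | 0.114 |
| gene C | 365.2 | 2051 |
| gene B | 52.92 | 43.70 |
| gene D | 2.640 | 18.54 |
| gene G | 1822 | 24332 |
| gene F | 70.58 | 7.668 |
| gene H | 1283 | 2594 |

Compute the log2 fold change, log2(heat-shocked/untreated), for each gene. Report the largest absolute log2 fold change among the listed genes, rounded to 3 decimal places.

3.739

log2(652.7/54.65) = 3.578  (gene E)
log2(0.114/0.571) = -2.324  (gene A)
log2(2051/365.2) = 2.490  (gene C)
log2(43.70/52.92) = -0.276  (gene B)
log2(18.54/2.640) = 2.812  (gene D)
log2(24332/1822) = 3.739  (gene G)
log2(7.668/70.58) = -3.202  (gene F)
log2(2594/1283) = 1.016  (gene H)
The largest magnitude belongs to gene G.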